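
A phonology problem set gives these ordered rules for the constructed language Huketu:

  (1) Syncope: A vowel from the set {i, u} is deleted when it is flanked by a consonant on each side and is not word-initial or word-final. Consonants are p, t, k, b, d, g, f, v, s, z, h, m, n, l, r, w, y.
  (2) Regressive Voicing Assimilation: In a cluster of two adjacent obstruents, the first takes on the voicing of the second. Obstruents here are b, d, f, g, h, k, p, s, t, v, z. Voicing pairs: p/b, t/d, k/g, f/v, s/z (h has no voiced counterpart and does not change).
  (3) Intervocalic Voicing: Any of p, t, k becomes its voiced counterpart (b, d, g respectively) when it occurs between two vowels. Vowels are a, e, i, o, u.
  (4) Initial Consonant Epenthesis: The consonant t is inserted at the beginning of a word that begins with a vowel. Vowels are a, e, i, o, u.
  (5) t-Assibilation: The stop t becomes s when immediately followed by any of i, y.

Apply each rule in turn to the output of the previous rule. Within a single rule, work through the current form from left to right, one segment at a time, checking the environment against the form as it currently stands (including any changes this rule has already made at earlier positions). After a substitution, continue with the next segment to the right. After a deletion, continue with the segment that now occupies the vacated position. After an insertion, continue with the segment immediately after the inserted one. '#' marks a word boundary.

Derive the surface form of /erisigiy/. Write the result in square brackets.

[terzgy]

(1) Syncope: [erisigiy] → [ersgy]
(2) Regressive Voicing Assimilation: [ersgy] → [erzgy]
(3) Intervocalic Voicing: no change — [erzgy]
(4) Initial Consonant Epenthesis: [erzgy] → [terzgy]
(5) t-Assibilation: no change — [terzgy]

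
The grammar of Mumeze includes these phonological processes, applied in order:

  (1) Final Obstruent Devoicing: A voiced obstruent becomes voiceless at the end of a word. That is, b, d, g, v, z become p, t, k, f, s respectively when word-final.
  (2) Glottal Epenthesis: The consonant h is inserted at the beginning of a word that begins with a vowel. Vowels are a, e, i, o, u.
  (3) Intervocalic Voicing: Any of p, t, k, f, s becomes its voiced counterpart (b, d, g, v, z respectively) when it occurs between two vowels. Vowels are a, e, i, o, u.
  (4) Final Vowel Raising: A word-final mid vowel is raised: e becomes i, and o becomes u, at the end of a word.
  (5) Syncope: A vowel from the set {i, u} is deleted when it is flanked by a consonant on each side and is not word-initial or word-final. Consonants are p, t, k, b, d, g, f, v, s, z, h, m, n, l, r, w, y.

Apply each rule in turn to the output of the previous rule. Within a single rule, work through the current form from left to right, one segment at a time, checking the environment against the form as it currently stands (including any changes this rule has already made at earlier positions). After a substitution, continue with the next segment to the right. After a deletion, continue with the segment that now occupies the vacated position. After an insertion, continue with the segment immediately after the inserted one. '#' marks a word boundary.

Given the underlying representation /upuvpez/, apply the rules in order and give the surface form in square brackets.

[hbvpes]

(1) Final Obstruent Devoicing: [upuvpez] → [upuvpes]
(2) Glottal Epenthesis: [upuvpes] → [hupuvpes]
(3) Intervocalic Voicing: [hupuvpes] → [hubuvpes]
(4) Final Vowel Raising: no change — [hubuvpes]
(5) Syncope: [hubuvpes] → [hbvpes]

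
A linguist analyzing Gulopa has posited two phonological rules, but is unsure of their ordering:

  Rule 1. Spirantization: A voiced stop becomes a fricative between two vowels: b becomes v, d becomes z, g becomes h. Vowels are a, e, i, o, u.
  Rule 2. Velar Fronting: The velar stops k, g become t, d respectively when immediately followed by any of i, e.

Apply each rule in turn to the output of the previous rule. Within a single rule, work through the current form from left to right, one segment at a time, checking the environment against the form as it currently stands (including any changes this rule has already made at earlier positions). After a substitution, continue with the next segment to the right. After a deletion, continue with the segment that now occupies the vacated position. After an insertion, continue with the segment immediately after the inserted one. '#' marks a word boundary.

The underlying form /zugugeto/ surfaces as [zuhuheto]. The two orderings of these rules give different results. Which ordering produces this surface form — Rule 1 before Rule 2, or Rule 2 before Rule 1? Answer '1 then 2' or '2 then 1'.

Order 1 then 2:
  1 Spirantization: [zugugeto] → [zuhuheto]
  2 Velar Fronting: no change — [zuhuheto]
  result: [zuhuheto]
Order 2 then 1:
  2 Velar Fronting: [zugugeto] → [zugudeto]
  1 Spirantization: [zugudeto] → [zuhuzeto]
  result: [zuhuzeto]

1 then 2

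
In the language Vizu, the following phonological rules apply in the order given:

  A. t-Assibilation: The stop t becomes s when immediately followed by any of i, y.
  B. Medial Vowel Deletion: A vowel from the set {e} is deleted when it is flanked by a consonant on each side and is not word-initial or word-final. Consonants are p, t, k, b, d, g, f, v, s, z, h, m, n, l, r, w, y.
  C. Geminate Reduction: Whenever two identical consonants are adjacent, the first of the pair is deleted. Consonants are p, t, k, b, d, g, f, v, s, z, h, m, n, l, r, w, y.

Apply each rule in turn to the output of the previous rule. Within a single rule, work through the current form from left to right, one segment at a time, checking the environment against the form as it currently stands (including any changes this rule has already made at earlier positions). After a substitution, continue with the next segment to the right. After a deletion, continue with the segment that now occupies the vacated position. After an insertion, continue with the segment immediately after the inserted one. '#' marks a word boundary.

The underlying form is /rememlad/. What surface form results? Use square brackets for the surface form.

A t-Assibilation: no change — [rememlad]
B Medial Vowel Deletion: [rememlad] → [rmmlad]
C Geminate Reduction: [rmmlad] → [rmlad]

[rmlad]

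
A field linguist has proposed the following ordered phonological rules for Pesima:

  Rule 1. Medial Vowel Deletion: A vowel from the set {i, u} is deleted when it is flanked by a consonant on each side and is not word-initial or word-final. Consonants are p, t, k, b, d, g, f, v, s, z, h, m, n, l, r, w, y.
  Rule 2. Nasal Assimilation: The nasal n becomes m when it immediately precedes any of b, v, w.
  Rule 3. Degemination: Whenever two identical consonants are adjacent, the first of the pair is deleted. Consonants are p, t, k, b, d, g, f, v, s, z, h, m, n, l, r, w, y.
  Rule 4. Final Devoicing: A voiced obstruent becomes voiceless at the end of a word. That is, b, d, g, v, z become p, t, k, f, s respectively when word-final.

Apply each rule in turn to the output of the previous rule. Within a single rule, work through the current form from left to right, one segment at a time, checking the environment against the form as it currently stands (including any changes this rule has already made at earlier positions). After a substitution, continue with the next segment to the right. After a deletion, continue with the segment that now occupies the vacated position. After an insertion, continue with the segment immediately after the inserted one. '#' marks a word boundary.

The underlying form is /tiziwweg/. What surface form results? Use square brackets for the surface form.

Rule 1 Medial Vowel Deletion: [tiziwweg] → [tzwweg]
Rule 2 Nasal Assimilation: no change — [tzwweg]
Rule 3 Degemination: [tzwweg] → [tzweg]
Rule 4 Final Devoicing: [tzweg] → [tzwek]

[tzwek]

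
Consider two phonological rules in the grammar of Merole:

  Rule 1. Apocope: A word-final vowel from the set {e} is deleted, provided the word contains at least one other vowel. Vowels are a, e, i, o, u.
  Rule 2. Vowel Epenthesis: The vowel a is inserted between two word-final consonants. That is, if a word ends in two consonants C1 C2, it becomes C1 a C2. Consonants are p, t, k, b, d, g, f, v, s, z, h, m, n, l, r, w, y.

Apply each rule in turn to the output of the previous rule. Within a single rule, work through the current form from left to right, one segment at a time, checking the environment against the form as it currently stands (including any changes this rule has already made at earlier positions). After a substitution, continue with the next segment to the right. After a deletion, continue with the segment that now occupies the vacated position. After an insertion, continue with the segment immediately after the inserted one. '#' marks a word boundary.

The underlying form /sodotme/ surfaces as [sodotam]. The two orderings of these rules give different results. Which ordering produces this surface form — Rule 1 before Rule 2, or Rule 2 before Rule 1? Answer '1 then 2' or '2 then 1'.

1 then 2

Order 1 then 2:
  1 Apocope: [sodotme] → [sodotm]
  2 Vowel Epenthesis: [sodotm] → [sodotam]
  result: [sodotam]
Order 2 then 1:
  2 Vowel Epenthesis: no change — [sodotme]
  1 Apocope: [sodotme] → [sodotm]
  result: [sodotm]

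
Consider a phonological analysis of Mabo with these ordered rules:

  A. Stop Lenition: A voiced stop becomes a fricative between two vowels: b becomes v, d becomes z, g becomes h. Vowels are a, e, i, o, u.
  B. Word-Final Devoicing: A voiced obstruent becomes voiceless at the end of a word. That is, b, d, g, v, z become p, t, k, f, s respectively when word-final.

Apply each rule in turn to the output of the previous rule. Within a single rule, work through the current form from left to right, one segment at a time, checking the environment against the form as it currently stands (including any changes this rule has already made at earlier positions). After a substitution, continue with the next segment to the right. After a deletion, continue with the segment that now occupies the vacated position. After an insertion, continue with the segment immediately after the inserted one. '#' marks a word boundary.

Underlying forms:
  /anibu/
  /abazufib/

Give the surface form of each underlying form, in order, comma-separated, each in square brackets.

[anivu], [avazufip]

/anibu/:
  A Stop Lenition: [anibu] → [anivu]
  B Word-Final Devoicing: no change — [anivu]
/abazufib/:
  A Stop Lenition: [abazufib] → [avazufib]
  B Word-Final Devoicing: [avazufib] → [avazufip]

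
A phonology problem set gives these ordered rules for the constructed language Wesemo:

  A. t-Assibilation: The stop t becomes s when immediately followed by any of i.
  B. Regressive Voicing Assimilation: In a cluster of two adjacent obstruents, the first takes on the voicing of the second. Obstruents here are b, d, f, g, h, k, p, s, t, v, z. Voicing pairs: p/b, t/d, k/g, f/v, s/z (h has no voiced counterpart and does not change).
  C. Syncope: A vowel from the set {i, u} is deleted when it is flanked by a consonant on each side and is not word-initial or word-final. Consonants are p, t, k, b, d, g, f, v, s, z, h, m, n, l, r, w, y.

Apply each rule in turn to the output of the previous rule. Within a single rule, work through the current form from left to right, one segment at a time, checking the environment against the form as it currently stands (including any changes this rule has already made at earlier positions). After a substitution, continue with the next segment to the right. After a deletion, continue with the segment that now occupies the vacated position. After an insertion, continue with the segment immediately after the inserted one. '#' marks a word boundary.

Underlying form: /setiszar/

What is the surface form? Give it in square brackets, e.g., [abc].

A t-Assibilation: [setiszar] → [sesiszar]
B Regressive Voicing Assimilation: [sesiszar] → [sesizzar]
C Syncope: [sesizzar] → [seszzar]

[seszzar]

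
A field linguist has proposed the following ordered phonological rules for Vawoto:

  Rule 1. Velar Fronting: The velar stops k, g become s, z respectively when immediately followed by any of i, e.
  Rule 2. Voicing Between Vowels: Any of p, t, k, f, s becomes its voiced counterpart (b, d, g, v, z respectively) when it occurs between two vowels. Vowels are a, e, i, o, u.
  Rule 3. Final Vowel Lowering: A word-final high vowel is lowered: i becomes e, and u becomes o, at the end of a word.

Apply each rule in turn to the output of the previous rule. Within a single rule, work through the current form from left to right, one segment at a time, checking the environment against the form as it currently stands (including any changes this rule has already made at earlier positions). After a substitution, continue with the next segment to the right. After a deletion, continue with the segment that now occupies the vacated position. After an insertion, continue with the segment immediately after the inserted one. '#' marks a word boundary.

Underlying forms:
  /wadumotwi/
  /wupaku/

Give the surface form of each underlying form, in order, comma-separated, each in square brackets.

[wadumotwe], [wubago]

/wadumotwi/:
  Rule 1 Velar Fronting: no change — [wadumotwi]
  Rule 2 Voicing Between Vowels: no change — [wadumotwi]
  Rule 3 Final Vowel Lowering: [wadumotwi] → [wadumotwe]
/wupaku/:
  Rule 1 Velar Fronting: no change — [wupaku]
  Rule 2 Voicing Between Vowels: [wupaku] → [wubagu]
  Rule 3 Final Vowel Lowering: [wubagu] → [wubago]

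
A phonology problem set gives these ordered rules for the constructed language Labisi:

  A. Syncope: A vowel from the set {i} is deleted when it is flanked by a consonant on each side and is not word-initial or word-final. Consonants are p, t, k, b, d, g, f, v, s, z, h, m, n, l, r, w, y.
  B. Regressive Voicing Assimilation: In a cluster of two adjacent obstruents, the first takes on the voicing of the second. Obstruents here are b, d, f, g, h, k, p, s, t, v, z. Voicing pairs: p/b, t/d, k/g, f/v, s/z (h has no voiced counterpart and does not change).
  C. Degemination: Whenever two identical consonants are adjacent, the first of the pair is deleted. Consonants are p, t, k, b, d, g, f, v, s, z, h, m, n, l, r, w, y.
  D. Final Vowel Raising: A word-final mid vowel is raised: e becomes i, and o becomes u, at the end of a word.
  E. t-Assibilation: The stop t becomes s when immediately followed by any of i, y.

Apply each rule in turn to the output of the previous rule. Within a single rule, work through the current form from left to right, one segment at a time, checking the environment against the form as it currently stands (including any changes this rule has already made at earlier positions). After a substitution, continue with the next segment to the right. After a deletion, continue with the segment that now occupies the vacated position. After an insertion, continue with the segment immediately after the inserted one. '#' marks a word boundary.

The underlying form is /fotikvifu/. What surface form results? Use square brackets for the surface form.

A Syncope: [fotikvifu] → [fotkvfu]
B Regressive Voicing Assimilation: [fotkvfu] → [fotgffu]
C Degemination: [fotgffu] → [fotgfu]
D Final Vowel Raising: no change — [fotgfu]
E t-Assibilation: no change — [fotgfu]

[fotgfu]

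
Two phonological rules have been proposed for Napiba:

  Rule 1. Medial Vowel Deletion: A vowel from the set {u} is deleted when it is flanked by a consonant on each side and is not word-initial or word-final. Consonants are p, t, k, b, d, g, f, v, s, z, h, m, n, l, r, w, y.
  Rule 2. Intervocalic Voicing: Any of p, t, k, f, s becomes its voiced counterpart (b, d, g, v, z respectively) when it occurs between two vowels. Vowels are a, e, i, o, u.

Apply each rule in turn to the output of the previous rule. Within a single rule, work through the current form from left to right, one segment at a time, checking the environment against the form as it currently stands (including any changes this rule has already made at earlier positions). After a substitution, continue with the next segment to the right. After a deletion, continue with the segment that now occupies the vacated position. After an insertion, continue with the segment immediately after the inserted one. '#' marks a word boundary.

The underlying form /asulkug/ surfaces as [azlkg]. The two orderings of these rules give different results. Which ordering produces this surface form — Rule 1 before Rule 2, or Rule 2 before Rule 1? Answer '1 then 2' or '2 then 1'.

Order 1 then 2:
  1 Medial Vowel Deletion: [asulkug] → [aslkg]
  2 Intervocalic Voicing: no change — [aslkg]
  result: [aslkg]
Order 2 then 1:
  2 Intervocalic Voicing: [asulkug] → [azulkug]
  1 Medial Vowel Deletion: [azulkug] → [azlkg]
  result: [azlkg]

2 then 1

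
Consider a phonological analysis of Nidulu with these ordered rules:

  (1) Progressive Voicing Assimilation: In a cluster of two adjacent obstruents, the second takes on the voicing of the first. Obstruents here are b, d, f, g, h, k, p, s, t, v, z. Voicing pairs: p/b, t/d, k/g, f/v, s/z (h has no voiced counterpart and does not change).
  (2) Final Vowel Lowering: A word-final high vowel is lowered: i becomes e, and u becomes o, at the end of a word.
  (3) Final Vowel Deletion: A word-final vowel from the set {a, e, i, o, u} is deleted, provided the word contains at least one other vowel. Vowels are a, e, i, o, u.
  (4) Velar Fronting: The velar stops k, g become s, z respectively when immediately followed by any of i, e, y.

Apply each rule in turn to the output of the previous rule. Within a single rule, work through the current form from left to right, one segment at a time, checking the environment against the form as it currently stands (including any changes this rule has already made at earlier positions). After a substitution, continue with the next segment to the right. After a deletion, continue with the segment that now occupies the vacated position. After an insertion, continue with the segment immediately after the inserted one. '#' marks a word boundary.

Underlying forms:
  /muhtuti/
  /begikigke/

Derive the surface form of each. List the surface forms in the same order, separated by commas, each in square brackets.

[muhtut], [bezisigg]

/muhtuti/:
  (1) Progressive Voicing Assimilation: no change — [muhtuti]
  (2) Final Vowel Lowering: [muhtuti] → [muhtute]
  (3) Final Vowel Deletion: [muhtute] → [muhtut]
  (4) Velar Fronting: no change — [muhtut]
/begikigke/:
  (1) Progressive Voicing Assimilation: [begikigke] → [begikigge]
  (2) Final Vowel Lowering: no change — [begikigge]
  (3) Final Vowel Deletion: [begikigge] → [begikigg]
  (4) Velar Fronting: [begikigg] → [bezisigg]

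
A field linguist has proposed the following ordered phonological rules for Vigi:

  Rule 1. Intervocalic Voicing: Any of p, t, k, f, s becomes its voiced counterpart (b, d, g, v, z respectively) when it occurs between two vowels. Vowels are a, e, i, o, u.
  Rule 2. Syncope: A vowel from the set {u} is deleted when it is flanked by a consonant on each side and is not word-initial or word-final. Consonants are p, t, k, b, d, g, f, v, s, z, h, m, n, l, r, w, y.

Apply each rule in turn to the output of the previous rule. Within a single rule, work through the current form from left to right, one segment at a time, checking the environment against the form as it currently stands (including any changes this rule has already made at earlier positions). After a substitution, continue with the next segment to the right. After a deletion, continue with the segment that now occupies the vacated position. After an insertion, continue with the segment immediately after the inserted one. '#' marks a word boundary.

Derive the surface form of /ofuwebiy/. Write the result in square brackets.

Rule 1 Intervocalic Voicing: [ofuwebiy] → [ovuwebiy]
Rule 2 Syncope: [ovuwebiy] → [ovwebiy]

[ovwebiy]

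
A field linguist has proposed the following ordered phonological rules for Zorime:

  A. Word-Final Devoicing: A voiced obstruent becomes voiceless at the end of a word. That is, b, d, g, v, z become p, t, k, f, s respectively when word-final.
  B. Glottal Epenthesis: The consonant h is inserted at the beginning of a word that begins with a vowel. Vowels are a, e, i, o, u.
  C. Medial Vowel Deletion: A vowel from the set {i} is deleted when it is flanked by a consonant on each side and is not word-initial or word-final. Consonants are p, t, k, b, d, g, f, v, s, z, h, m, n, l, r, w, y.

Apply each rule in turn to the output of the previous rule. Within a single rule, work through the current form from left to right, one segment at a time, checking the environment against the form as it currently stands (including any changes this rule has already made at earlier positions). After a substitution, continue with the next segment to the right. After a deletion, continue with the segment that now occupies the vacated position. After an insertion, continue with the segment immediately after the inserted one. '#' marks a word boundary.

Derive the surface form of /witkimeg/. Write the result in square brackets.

A Word-Final Devoicing: [witkimeg] → [witkimek]
B Glottal Epenthesis: no change — [witkimek]
C Medial Vowel Deletion: [witkimek] → [wtkmek]

[wtkmek]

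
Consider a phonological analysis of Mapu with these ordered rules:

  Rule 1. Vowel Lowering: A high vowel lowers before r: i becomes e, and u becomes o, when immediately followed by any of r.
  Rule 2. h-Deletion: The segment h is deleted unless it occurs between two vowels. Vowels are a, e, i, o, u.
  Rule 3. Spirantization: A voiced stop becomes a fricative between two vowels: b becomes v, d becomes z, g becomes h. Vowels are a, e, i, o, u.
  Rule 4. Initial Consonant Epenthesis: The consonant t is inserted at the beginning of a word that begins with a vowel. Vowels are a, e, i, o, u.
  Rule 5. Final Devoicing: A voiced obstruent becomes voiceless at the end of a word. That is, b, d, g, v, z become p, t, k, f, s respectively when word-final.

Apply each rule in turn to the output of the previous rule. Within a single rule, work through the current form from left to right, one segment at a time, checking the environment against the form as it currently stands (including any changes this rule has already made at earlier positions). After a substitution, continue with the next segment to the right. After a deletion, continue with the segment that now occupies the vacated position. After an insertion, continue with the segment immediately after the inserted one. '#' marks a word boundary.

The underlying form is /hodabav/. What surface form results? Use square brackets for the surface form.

Rule 1 Vowel Lowering: no change — [hodabav]
Rule 2 h-Deletion: [hodabav] → [odabav]
Rule 3 Spirantization: [odabav] → [ozavav]
Rule 4 Initial Consonant Epenthesis: [ozavav] → [tozavav]
Rule 5 Final Devoicing: [tozavav] → [tozavaf]

[tozavaf]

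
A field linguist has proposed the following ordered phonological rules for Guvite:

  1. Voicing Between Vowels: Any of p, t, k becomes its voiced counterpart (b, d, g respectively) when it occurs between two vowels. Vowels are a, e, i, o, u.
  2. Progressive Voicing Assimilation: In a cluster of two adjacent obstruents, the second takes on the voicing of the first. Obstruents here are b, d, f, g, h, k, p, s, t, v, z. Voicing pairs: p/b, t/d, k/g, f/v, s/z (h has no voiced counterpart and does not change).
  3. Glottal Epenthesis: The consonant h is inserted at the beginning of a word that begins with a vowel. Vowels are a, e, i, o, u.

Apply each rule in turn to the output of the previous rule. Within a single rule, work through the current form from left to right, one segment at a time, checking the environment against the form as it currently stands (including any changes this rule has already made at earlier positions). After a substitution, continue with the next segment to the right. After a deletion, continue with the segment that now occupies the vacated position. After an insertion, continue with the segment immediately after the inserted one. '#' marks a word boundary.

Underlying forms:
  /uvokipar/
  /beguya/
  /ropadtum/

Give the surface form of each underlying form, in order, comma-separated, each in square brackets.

/uvokipar/:
  1 Voicing Between Vowels: [uvokipar] → [uvogibar]
  2 Progressive Voicing Assimilation: no change — [uvogibar]
  3 Glottal Epenthesis: [uvogibar] → [huvogibar]
/beguya/:
  1 Voicing Between Vowels: no change — [beguya]
  2 Progressive Voicing Assimilation: no change — [beguya]
  3 Glottal Epenthesis: no change — [beguya]
/ropadtum/:
  1 Voicing Between Vowels: [ropadtum] → [robadtum]
  2 Progressive Voicing Assimilation: [robadtum] → [robaddum]
  3 Glottal Epenthesis: no change — [robaddum]

[huvogibar], [beguya], [robaddum]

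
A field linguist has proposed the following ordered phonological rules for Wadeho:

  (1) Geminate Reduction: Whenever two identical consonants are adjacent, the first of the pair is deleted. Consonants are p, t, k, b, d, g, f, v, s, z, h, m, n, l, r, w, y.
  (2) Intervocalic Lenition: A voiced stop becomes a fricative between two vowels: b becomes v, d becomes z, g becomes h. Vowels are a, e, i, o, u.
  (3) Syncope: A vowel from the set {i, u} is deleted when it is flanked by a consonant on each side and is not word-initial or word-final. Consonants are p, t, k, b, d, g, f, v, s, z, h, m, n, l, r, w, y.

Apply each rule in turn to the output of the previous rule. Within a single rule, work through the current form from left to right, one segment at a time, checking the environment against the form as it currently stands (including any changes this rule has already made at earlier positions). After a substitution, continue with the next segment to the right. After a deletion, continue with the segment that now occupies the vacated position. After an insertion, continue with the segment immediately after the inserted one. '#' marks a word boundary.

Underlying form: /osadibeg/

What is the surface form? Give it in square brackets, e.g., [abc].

[osazveg]

(1) Geminate Reduction: no change — [osadibeg]
(2) Intervocalic Lenition: [osadibeg] → [osaziveg]
(3) Syncope: [osaziveg] → [osazveg]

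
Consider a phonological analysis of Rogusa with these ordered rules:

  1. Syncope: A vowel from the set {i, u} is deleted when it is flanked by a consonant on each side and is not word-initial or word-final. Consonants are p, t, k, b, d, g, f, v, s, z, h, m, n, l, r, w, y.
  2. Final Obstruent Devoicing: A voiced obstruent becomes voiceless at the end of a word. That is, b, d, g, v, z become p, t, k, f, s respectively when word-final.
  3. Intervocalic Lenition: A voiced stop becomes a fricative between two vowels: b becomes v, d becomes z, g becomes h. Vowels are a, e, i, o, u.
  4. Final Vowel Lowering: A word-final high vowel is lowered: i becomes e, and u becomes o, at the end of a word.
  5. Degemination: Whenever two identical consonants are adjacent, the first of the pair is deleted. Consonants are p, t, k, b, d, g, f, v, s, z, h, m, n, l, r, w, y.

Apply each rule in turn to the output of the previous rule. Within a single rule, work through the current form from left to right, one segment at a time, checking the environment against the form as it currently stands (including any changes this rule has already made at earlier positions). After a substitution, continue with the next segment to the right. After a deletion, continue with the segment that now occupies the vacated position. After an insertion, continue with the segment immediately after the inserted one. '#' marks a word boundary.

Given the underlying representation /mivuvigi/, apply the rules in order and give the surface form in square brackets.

1 Syncope: [mivuvigi] → [mvvgi]
2 Final Obstruent Devoicing: no change — [mvvgi]
3 Intervocalic Lenition: no change — [mvvgi]
4 Final Vowel Lowering: [mvvgi] → [mvvge]
5 Degemination: [mvvge] → [mvge]

[mvge]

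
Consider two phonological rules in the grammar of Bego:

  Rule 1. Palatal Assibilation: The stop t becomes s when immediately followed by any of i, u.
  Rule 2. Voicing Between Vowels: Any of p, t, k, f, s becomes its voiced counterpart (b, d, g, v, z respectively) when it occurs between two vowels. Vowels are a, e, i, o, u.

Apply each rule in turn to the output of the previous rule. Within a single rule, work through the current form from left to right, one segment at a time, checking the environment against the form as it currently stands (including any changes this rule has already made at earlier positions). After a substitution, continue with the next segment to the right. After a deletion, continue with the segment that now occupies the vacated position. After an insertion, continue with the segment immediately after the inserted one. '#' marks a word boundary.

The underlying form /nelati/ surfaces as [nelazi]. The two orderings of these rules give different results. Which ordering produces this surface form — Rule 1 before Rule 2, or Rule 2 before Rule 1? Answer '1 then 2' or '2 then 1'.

Order 1 then 2:
  1 Palatal Assibilation: [nelati] → [nelasi]
  2 Voicing Between Vowels: [nelasi] → [nelazi]
  result: [nelazi]
Order 2 then 1:
  2 Voicing Between Vowels: [nelati] → [neladi]
  1 Palatal Assibilation: no change — [neladi]
  result: [neladi]

1 then 2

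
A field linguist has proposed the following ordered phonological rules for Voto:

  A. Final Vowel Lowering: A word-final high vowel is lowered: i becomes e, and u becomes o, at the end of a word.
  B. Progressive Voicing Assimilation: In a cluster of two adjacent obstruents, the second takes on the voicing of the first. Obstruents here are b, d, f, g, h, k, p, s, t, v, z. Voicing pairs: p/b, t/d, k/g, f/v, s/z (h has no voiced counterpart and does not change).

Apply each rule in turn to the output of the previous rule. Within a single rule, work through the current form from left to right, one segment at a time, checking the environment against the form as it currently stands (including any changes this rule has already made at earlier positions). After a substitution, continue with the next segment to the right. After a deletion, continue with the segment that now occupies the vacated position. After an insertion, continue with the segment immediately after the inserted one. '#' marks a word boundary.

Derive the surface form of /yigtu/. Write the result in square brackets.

A Final Vowel Lowering: [yigtu] → [yigto]
B Progressive Voicing Assimilation: [yigto] → [yigdo]

[yigdo]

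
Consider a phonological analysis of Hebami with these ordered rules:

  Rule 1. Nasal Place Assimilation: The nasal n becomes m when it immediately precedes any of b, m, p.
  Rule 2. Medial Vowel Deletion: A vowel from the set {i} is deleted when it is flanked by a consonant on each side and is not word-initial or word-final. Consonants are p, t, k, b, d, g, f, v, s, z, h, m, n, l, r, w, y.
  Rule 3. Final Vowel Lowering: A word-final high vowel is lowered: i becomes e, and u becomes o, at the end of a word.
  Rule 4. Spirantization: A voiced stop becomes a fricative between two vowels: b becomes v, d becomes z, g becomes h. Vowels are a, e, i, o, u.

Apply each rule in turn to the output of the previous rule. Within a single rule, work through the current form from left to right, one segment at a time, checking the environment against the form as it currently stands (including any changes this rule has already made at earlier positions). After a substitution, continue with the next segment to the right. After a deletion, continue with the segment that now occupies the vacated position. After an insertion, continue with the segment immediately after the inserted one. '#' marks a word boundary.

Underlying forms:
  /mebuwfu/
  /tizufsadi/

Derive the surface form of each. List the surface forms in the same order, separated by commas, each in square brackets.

/mebuwfu/:
  Rule 1 Nasal Place Assimilation: no change — [mebuwfu]
  Rule 2 Medial Vowel Deletion: no change — [mebuwfu]
  Rule 3 Final Vowel Lowering: [mebuwfu] → [mebuwfo]
  Rule 4 Spirantization: [mebuwfo] → [mevuwfo]
/tizufsadi/:
  Rule 1 Nasal Place Assimilation: no change — [tizufsadi]
  Rule 2 Medial Vowel Deletion: [tizufsadi] → [tzufsadi]
  Rule 3 Final Vowel Lowering: [tzufsadi] → [tzufsade]
  Rule 4 Spirantization: [tzufsade] → [tzufsaze]

[mevuwfo], [tzufsaze]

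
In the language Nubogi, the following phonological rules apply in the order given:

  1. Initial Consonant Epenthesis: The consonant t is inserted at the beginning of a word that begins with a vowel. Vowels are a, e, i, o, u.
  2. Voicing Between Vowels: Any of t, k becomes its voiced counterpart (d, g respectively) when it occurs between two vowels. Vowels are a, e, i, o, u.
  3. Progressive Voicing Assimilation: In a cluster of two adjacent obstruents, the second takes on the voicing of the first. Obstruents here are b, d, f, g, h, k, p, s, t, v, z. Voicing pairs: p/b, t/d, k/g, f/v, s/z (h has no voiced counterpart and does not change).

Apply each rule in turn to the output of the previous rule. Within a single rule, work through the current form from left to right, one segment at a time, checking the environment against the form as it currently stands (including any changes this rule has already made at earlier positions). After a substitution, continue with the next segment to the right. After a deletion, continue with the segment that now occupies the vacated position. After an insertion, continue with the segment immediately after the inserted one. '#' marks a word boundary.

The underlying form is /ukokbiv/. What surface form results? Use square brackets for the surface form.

1 Initial Consonant Epenthesis: [ukokbiv] → [tukokbiv]
2 Voicing Between Vowels: [tukokbiv] → [tugokbiv]
3 Progressive Voicing Assimilation: [tugokbiv] → [tugokpiv]

[tugokpiv]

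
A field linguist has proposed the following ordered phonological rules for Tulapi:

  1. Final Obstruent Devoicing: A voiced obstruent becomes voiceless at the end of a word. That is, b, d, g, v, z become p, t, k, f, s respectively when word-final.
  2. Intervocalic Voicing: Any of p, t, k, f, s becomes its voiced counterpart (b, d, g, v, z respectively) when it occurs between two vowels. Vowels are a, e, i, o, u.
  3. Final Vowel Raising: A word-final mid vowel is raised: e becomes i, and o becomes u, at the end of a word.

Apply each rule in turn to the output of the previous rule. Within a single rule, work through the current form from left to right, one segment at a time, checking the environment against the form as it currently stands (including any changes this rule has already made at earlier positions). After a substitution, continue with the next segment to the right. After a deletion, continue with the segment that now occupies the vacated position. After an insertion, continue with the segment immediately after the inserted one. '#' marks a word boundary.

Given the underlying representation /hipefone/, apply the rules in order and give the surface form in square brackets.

[hibevoni]

1 Final Obstruent Devoicing: no change — [hipefone]
2 Intervocalic Voicing: [hipefone] → [hibevone]
3 Final Vowel Raising: [hibevone] → [hibevoni]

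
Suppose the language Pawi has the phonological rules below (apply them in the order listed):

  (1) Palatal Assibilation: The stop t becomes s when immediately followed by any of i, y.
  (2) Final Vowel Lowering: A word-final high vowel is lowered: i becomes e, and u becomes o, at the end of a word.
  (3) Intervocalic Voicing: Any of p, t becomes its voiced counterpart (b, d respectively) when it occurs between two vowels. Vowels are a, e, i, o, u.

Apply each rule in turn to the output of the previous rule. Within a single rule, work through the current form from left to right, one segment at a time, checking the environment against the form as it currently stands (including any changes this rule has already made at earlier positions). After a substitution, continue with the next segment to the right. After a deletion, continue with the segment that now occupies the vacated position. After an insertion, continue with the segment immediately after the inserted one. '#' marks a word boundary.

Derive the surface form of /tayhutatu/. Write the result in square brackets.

[tayhudado]

(1) Palatal Assibilation: no change — [tayhutatu]
(2) Final Vowel Lowering: [tayhutatu] → [tayhutato]
(3) Intervocalic Voicing: [tayhutato] → [tayhudado]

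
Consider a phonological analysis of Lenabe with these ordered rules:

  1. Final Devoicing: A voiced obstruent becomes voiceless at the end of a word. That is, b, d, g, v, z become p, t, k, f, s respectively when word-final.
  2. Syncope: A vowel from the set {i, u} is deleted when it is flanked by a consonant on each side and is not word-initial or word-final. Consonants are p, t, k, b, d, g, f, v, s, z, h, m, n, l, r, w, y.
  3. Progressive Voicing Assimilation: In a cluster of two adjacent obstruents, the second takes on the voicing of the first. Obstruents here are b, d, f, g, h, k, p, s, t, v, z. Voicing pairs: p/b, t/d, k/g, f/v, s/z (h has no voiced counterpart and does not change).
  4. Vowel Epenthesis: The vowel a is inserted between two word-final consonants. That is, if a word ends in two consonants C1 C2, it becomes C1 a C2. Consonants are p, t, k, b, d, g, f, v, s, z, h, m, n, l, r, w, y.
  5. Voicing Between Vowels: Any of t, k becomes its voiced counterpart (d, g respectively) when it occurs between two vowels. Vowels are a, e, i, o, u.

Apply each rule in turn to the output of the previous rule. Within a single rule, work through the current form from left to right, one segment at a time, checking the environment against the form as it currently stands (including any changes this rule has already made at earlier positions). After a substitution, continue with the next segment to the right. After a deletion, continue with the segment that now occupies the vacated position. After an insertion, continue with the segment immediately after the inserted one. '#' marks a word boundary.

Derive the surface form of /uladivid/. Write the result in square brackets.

[uladvad]

1 Final Devoicing: [uladivid] → [uladivit]
2 Syncope: [uladivit] → [uladvt]
3 Progressive Voicing Assimilation: [uladvt] → [uladvd]
4 Vowel Epenthesis: [uladvd] → [uladvad]
5 Voicing Between Vowels: no change — [uladvad]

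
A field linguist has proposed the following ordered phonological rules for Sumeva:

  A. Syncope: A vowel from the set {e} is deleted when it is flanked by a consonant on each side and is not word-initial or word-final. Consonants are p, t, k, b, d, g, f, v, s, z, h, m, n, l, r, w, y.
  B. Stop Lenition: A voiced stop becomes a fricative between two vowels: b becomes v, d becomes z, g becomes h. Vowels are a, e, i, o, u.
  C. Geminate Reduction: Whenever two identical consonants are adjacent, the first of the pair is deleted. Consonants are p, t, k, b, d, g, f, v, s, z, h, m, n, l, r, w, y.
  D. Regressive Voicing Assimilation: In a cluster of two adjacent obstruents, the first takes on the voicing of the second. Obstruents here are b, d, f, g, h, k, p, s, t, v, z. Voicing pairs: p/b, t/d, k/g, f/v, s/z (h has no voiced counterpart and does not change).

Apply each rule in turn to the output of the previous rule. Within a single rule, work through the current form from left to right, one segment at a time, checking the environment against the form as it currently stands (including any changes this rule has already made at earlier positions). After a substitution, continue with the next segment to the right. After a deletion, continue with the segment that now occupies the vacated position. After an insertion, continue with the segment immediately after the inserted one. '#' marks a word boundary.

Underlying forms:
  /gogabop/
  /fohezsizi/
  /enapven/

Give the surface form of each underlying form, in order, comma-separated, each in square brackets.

[gohavop], [fohssizi], [enabvn]

/gogabop/:
  A Syncope: no change — [gogabop]
  B Stop Lenition: [gogabop] → [gohavop]
  C Geminate Reduction: no change — [gohavop]
  D Regressive Voicing Assimilation: no change — [gohavop]
/fohezsizi/:
  A Syncope: [fohezsizi] → [fohzsizi]
  B Stop Lenition: no change — [fohzsizi]
  C Geminate Reduction: no change — [fohzsizi]
  D Regressive Voicing Assimilation: [fohzsizi] → [fohssizi]
/enapven/:
  A Syncope: [enapven] → [enapvn]
  B Stop Lenition: no change — [enapvn]
  C Geminate Reduction: no change — [enapvn]
  D Regressive Voicing Assimilation: [enapvn] → [enabvn]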